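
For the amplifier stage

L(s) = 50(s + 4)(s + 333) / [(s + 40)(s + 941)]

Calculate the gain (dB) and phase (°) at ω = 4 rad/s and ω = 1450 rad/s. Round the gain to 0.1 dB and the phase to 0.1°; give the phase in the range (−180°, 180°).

At s = jω = j4:
zero (s+4): 4 + j4 → |·| = √(4²+4²) = √32 ≈ 5.6569, ∠ = arctan(4/4) ≈ 45.00°
zero (s+333): 333 + j4 → |·| = √(333²+4²) = √110905 ≈ 333.02, ∠ = arctan(4/333) ≈ 0.69°
pole (s+40): 40 + j4 → |·| = √(40²+4²) = √1616 ≈ 40.2, ∠ = arctan(4/40) ≈ 5.71°
pole (s+941): 941 + j4 → |·| = √(941²+4²) = √885497 ≈ 941.01, ∠ = arctan(4/941) ≈ 0.24°
|L| = 50 · 1883.9 / 37829 ≈ 2.49
Gain = 20 log₁₀(2.49) ≈ 7.92 dB
∠L = 45.69° − 5.95° = 39.74°

At s = jω = j1450:
zero (s+4): 4 + j1450 → |·| = √(4²+1450²) = √2102516 ≈ 1450, ∠ = arctan(1450/4) ≈ 89.84°
zero (s+333): 333 + j1450 → |·| = √(333²+1450²) = √2213389 ≈ 1487.7, ∠ = arctan(1450/333) ≈ 77.07°
pole (s+40): 40 + j1450 → |·| = √(40²+1450²) = √2104100 ≈ 1450.6, ∠ = arctan(1450/40) ≈ 88.42°
pole (s+941): 941 + j1450 → |·| = √(941²+1450²) = √2987981 ≈ 1728.6, ∠ = arctan(1450/941) ≈ 57.02°
|L| = 50 · 2.1572e+06 / 2.5075e+06 ≈ 43.015
Gain = 20 log₁₀(43.015) ≈ 32.67 dB
∠L = 166.91° − 145.44° = 21.47°

ω = 4: 7.9 dB, 39.7°; ω = 1450: 32.7 dB, 21.5°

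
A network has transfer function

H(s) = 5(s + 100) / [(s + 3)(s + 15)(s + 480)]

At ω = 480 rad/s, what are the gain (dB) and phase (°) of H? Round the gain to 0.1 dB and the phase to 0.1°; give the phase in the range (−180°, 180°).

At s = jω = j480:
zero (s+100): 100 + j480 → |·| = √(100²+480²) = √240400 ≈ 490.31, ∠ = arctan(480/100) ≈ 78.23°
pole (s+3): 3 + j480 → |·| = √(3²+480²) = √230409 ≈ 480.01, ∠ = arctan(480/3) ≈ 89.64°
pole (s+15): 15 + j480 → |·| = √(15²+480²) = √230625 ≈ 480.23, ∠ = arctan(480/15) ≈ 88.21°
pole (s+480): 480 + j480 → |·| = √(480²+480²) = √460800 ≈ 678.82, ∠ = arctan(480/480) ≈ 45.00°
|H| = 5 · 490.31 / 1.5648e+08 ≈ 1.5667e-05
Gain = 20 log₁₀(1.5667e-05) ≈ -96.10 dB
∠H = 78.23° − 222.85° = -144.62°

-96.1 dB, -144.6°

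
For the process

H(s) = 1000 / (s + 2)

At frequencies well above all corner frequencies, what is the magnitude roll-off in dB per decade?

Each pole contributes −20 dB/decade at high frequency; each zero contributes +20 dB/decade.
Net: 0 zero(s) − 1 pole(s) → -20 dB/decade.

-20 dB/decade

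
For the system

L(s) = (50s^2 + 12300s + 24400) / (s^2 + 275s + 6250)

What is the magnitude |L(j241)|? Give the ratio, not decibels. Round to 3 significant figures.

49.1

Substitute s = j241:
Numerator: 50(j241)^2 + 12300(j241) + 24400 = -2879650 + j2964300
Denominator: (j241)^2 + 275(j241) + 6250 = -51831 + j66275
|N| = √(2879650² + 2964300²) ≈ 4.1327e+06, ∠N ≈ 134.17°
|D| = √(51831² + 66275²) ≈ 84136, ∠D ≈ 128.03°
|L| = 4.1327e+06 / 84136 ≈ 49.119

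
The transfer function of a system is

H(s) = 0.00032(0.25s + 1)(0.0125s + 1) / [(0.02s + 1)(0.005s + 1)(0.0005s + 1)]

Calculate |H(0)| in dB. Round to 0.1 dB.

H(0) = 0.00032 · 1 / 1 = 0.00032
20 log₁₀(0.00032) ≈ -69.90 dB

-69.9 dB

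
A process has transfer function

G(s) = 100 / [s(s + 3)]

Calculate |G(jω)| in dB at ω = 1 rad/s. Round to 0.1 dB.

At s = jω = j1:
pole (s+3): 3 + j1 → |·| = √(3²+1²) = √10 ≈ 3.1623, ∠ = arctan(1/3) ≈ 18.43°
pole at origin: |s| = 1, ∠ = 90.00° (in denominator)
|G| = 100 / 3.1623 ≈ 31.623
Gain = 20 log₁₀(31.623) ≈ 30.00 dB

30.0 dB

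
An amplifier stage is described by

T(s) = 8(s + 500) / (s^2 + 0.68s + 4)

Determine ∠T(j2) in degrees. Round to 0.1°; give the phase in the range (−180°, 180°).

-89.8°

At s = jω = j2:
zero (s+500): 500 + j2 → |·| = √(500²+2²) = √250004 ≈ 500, ∠ = arctan(2/500) ≈ 0.23°
quadratic: (j2)² + 0.68·j2 + 4 = 0 + j1.36 → |·| ≈ 1.36, ∠ ≈ 90.00°
∠T = 0.23° − 90.00° = -89.77°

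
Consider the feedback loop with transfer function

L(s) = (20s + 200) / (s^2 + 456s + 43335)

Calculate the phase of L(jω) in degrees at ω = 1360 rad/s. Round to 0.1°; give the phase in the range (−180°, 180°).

-71.5°

Substitute s = j1360:
Numerator: 20(j1360) + 200 = 200 + j27200
Denominator: (j1360)^2 + 456(j1360) + 43335 = -1806265 + j620160
|N| = √(200² + 27200²) ≈ 27201, ∠N ≈ 89.58°
|D| = √(1806265² + 620160²) ≈ 1.9098e+06, ∠D ≈ 161.05°
∠L = 89.58° − 161.05° = -71.47°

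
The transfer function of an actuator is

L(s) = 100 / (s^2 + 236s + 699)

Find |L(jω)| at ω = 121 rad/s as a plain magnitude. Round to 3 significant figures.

Substitute s = j121:
Numerator: 100 = 100 + j0
Denominator: (j121)^2 + 236(j121) + 699 = -13942 + j28556
|N| = √(100² + 0²) ≈ 100, ∠N ≈ 0.00°
|D| = √(13942² + 28556²) ≈ 31778, ∠D ≈ 116.02°
|L| = 100 / 31778 ≈ 0.0031468

0.00315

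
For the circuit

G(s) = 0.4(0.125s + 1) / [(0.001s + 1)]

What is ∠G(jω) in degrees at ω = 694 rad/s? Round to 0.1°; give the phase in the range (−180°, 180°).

54.6°

At ω = 694 rad/s:
zero (1 + j694·0.125) = 1 + j86.75 → |·| ≈ 86.756, ∠ ≈ 89.34°
pole (1 + j694·0.001) = 1 + j0.694 → |·| ≈ 1.2172, ∠ ≈ 34.76°
∠G = (89.34°) − (34.76°) = 54.58°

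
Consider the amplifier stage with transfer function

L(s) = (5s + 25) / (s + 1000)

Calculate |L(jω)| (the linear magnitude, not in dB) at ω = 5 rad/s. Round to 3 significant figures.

Substitute s = j5:
Numerator: 5(j5) + 25 = 25 + j25
Denominator: (j5) + 1000 = 1000 + j5
|N| = √(25² + 25²) ≈ 35.355, ∠N ≈ 45.00°
|D| = √(1000² + 5²) ≈ 1000, ∠D ≈ 0.29°
|L| = 35.355 / 1000 ≈ 0.035355

0.0354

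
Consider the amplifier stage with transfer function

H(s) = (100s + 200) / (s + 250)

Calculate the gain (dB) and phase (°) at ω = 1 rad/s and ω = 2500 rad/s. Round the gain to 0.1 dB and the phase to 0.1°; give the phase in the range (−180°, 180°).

ω = 1: -1.0 dB, 26.3°; ω = 2500: 40.0 dB, 5.7°

Substitute s = j1:
Numerator: 100(j1) + 200 = 200 + j100
Denominator: (j1) + 250 = 250 + j1
|N| = √(200² + 100²) ≈ 223.61, ∠N ≈ 26.57°
|D| = √(250² + 1²) ≈ 250, ∠D ≈ 0.23°
|H| = 223.61 / 250 ≈ 0.89444
Gain = 20 log₁₀(0.89444) ≈ -0.97 dB
∠H = 26.57° − 0.23° = 26.34°

Substitute s = j2500:
Numerator: 100(j2500) + 200 = 200 + j250000
Denominator: (j2500) + 250 = 250 + j2500
|N| = √(200² + 250000²) ≈ 2.5e+05, ∠N ≈ 89.95°
|D| = √(250² + 2500²) ≈ 2512.5, ∠D ≈ 84.29°
|H| = 2.5e+05 / 2512.5 ≈ 99.502
Gain = 20 log₁₀(99.502) ≈ 39.96 dB
∠H = 89.95° − 84.29° = 5.66°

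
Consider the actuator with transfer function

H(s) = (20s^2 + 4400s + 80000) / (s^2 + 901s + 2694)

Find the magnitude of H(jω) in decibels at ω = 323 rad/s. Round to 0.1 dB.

18.0 dB

Substitute s = j323:
Numerator: 20(j323)^2 + 4400(j323) + 80000 = -2006580 + j1421200
Denominator: (j323)^2 + 901(j323) + 2694 = -101635 + j291023
|N| = √(2006580² + 1421200²) ≈ 2.4589e+06, ∠N ≈ 144.69°
|D| = √(101635² + 291023²) ≈ 3.0826e+05, ∠D ≈ 109.25°
|H| = 2.4589e+06 / 3.0826e+05 ≈ 7.9767
Gain = 20 log₁₀(7.9767) ≈ 18.04 dB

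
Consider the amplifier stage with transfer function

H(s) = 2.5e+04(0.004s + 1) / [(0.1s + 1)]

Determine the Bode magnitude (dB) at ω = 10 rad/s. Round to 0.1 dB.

At ω = 10 rad/s:
zero (1 + j10·0.004) = 1 + j0.04 → |·| ≈ 1.0008, ∠ ≈ 2.29°
pole (1 + j10·0.1) = 1 + j1 → |·| ≈ 1.4142, ∠ ≈ 45.00°
|H| = 2.5e+04 · 1.0008 / (1.4142) ≈ 17692
Gain = 20 log₁₀(17692) ≈ 84.96 dB

85.0 dB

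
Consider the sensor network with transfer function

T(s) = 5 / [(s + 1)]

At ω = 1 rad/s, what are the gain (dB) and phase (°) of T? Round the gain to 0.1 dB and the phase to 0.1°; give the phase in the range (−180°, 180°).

At ω = 1 rad/s:
pole (1 + j1·1) = 1 + j1 → |·| ≈ 1.4142, ∠ ≈ 45.00°
|T| = 5 · 1 / (1.4142) ≈ 3.5356
Gain = 20 log₁₀(3.5356) ≈ 10.97 dB
∠T = (0°) − (45.00°) = -45.00°

11.0 dB, -45.0°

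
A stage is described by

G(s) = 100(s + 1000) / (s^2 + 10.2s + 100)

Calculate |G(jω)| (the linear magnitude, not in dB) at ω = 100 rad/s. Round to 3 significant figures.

10.1

At s = jω = j100:
zero (s+1000): 1000 + j100 → |·| = √(1000²+100²) = √1010000 ≈ 1005, ∠ = arctan(100/1000) ≈ 5.71°
quadratic: (j100)² + 10.2·j100 + 100 = -9900 + j1020 → |·| ≈ 9952.4, ∠ ≈ 174.12°
|G| = 100 · 1005 / 9952.4 ≈ 10.098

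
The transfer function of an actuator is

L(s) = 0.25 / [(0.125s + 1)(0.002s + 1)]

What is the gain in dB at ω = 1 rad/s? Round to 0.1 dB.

At ω = 1 rad/s:
pole (1 + j1·0.125) = 1 + j0.125 → |·| ≈ 1.0078, ∠ ≈ 7.13°
pole (1 + j1·0.002) = 1 + j0.002 → |·| ≈ 1, ∠ ≈ 0.11°
|L| = 0.25 · 1 / (1.0078 · 1) ≈ 0.24807
Gain = 20 log₁₀(0.24807) ≈ -12.11 dB

-12.1 dB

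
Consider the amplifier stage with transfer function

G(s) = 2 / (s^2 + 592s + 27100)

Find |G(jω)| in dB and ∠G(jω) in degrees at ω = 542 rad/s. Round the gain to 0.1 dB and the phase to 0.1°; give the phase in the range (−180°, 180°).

-106.4 dB, -129.7°

Substitute s = j542:
Numerator: 2 = 2 + j0
Denominator: (j542)^2 + 592(j542) + 27100 = -266664 + j320864
|N| = √(2² + 0²) ≈ 2, ∠N ≈ 0.00°
|D| = √(266664² + 320864²) ≈ 4.1721e+05, ∠D ≈ 129.73°
|G| = 2 / 4.1721e+05 ≈ 4.7937e-06
Gain = 20 log₁₀(4.7937e-06) ≈ -106.39 dB
∠G = 0.00° − 129.73° = -129.73°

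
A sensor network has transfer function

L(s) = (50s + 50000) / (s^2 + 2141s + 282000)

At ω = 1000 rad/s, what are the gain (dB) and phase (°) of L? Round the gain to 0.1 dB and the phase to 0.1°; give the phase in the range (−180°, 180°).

-30.1 dB, -63.5°

Substitute s = j1000:
Numerator: 50(j1000) + 50000 = 50000 + j50000
Denominator: (j1000)^2 + 2141(j1000) + 282000 = -718000 + j2141000
|N| = √(50000² + 50000²) ≈ 70711, ∠N ≈ 45.00°
|D| = √(718000² + 2141000²) ≈ 2.2582e+06, ∠D ≈ 108.54°
|L| = 70711 / 2.2582e+06 ≈ 0.031313
Gain = 20 log₁₀(0.031313) ≈ -30.09 dB
∠L = 45.00° − 108.54° = -63.54°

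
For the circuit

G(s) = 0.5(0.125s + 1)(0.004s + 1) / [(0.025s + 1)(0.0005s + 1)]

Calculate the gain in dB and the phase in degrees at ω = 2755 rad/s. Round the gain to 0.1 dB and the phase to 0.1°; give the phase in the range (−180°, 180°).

At ω = 2755 rad/s:
zero (1 + j2755·0.125) = 1 + j344.375 → |·| ≈ 344.38, ∠ ≈ 89.83°
zero (1 + j2755·0.004) = 1 + j11.02 → |·| ≈ 11.065, ∠ ≈ 84.81°
pole (1 + j2755·0.025) = 1 + j68.875 → |·| ≈ 68.882, ∠ ≈ 89.17°
pole (1 + j2755·0.0005) = 1 + j1.3775 → |·| ≈ 1.7022, ∠ ≈ 54.02°
|G| = 0.5 · 344.38 · 11.065 / (68.882 · 1.7022) ≈ 16.25
Gain = 20 log₁₀(16.25) ≈ 24.22 dB
∠G = (89.83° + 84.81°) − (89.17° + 54.02°) = 31.45°

24.2 dB, 31.5°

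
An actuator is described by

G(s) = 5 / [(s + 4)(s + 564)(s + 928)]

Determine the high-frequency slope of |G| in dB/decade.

Each pole contributes −20 dB/decade at high frequency; each zero contributes +20 dB/decade.
Net: 0 zero(s) − 3 pole(s) → -60 dB/decade.

-60 dB/decade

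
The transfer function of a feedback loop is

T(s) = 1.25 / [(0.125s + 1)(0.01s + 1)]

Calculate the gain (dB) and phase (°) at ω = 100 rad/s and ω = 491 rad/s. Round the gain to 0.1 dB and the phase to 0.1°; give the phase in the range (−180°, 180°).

At ω = 100 rad/s:
pole (1 + j100·0.125) = 1 + j12.5 → |·| ≈ 12.54, ∠ ≈ 85.43°
pole (1 + j100·0.01) = 1 + j1 → |·| ≈ 1.4142, ∠ ≈ 45.00°
|T| = 1.25 · 1 / (12.54 · 1.4142) ≈ 0.070486
Gain = 20 log₁₀(0.070486) ≈ -23.04 dB
∠T = (0°) − (85.43° + 45.00°) = -130.43°

At ω = 491 rad/s:
pole (1 + j491·0.125) = 1 + j61.375 → |·| ≈ 61.383, ∠ ≈ 89.07°
pole (1 + j491·0.01) = 1 + j4.91 → |·| ≈ 5.0108, ∠ ≈ 78.49°
|T| = 1.25 · 1 / (61.383 · 5.0108) ≈ 0.004064
Gain = 20 log₁₀(0.004064) ≈ -47.82 dB
∠T = (0°) − (89.07° + 78.49°) = -167.56°

ω = 100: -23.0 dB, -130.4°; ω = 491: -47.8 dB, -167.6°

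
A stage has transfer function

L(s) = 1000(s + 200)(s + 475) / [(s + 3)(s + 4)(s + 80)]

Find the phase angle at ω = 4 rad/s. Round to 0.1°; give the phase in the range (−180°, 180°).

At s = jω = j4:
zero (s+200): 200 + j4 → |·| = √(200²+4²) = √40016 ≈ 200.04, ∠ = arctan(4/200) ≈ 1.15°
zero (s+475): 475 + j4 → |·| = √(475²+4²) = √225641 ≈ 475.02, ∠ = arctan(4/475) ≈ 0.48°
pole (s+3): 3 + j4 → |·| = √(3²+4²) = √25 ≈ 5, ∠ = arctan(4/3) ≈ 53.13°
pole (s+4): 4 + j4 → |·| = √(4²+4²) = √32 ≈ 5.6569, ∠ = arctan(4/4) ≈ 45.00°
pole (s+80): 80 + j4 → |·| = √(80²+4²) = √6416 ≈ 80.1, ∠ = arctan(4/80) ≈ 2.86°
∠L = 1.63° − 100.99° = -99.36°

-99.4°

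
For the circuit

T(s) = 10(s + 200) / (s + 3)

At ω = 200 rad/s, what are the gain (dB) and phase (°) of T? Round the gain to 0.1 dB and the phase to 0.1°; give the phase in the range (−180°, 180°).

At s = jω = j200:
zero (s+200): 200 + j200 → |·| = √(200²+200²) = √80000 ≈ 282.84, ∠ = arctan(200/200) ≈ 45.00°
pole (s+3): 3 + j200 → |·| = √(3²+200²) = √40009 ≈ 200.02, ∠ = arctan(200/3) ≈ 89.14°
|T| = 10 · 282.84 / 200.02 ≈ 14.141
Gain = 20 log₁₀(14.141) ≈ 23.01 dB
∠T = 45.00° − 89.14° = -44.14°

23.0 dB, -44.1°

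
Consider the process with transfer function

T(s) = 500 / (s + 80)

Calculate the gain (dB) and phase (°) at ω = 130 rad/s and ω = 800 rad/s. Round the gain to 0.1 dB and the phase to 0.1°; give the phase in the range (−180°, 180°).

ω = 130: 10.3 dB, -58.4°; ω = 800: -4.1 dB, -84.3°

Substitute s = j130:
Numerator: 500 = 500 + j0
Denominator: (j130) + 80 = 80 + j130
|N| = √(500² + 0²) ≈ 500, ∠N ≈ 0.00°
|D| = √(80² + 130²) ≈ 152.64, ∠D ≈ 58.39°
|T| = 500 / 152.64 ≈ 3.2757
Gain = 20 log₁₀(3.2757) ≈ 10.31 dB
∠T = 0.00° − 58.39° = -58.39°

Substitute s = j800:
Numerator: 500 = 500 + j0
Denominator: (j800) + 80 = 80 + j800
|N| = √(500² + 0²) ≈ 500, ∠N ≈ 0.00°
|D| = √(80² + 800²) ≈ 803.99, ∠D ≈ 84.29°
|T| = 500 / 803.99 ≈ 0.6219
Gain = 20 log₁₀(0.6219) ≈ -4.13 dB
∠T = 0.00° − 84.29° = -84.29°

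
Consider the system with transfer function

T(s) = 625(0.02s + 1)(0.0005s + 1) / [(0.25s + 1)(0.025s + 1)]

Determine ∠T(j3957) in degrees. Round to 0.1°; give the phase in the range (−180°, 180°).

-26.9°

At ω = 3957 rad/s:
zero (1 + j3957·0.02) = 1 + j79.14 → |·| ≈ 79.146, ∠ ≈ 89.28°
zero (1 + j3957·0.0005) = 1 + j1.9785 → |·| ≈ 2.2169, ∠ ≈ 63.19°
pole (1 + j3957·0.25) = 1 + j989.25 → |·| ≈ 989.25, ∠ ≈ 89.94°
pole (1 + j3957·0.025) = 1 + j98.925 → |·| ≈ 98.93, ∠ ≈ 89.42°
∠T = (89.28° + 63.19°) − (89.94° + 89.42°) = -26.89°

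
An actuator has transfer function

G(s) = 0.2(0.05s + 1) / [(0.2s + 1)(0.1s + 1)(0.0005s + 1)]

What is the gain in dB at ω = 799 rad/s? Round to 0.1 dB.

-64.7 dB

At ω = 799 rad/s:
zero (1 + j799·0.05) = 1 + j39.95 → |·| ≈ 39.963, ∠ ≈ 88.57°
pole (1 + j799·0.2) = 1 + j159.8 → |·| ≈ 159.8, ∠ ≈ 89.64°
pole (1 + j799·0.1) = 1 + j79.9 → |·| ≈ 79.906, ∠ ≈ 89.28°
pole (1 + j799·0.0005) = 1 + j0.3995 → |·| ≈ 1.0768, ∠ ≈ 21.78°
|G| = 0.2 · 39.963 / (159.8 · 79.906 · 1.0768) ≈ 0.0005813
Gain = 20 log₁₀(0.0005813) ≈ -64.71 dB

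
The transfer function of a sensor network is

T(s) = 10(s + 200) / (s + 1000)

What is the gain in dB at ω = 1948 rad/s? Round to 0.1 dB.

19.0 dB

At s = jω = j1948:
zero (s+200): 200 + j1948 → |·| = √(200²+1948²) = √3834704 ≈ 1958.2, ∠ = arctan(1948/200) ≈ 84.14°
pole (s+1000): 1000 + j1948 → |·| = √(1000²+1948²) = √4794704 ≈ 2189.7, ∠ = arctan(1948/1000) ≈ 62.83°
|T| = 10 · 1958.2 / 2189.7 ≈ 8.9428
Gain = 20 log₁₀(8.9428) ≈ 19.03 dB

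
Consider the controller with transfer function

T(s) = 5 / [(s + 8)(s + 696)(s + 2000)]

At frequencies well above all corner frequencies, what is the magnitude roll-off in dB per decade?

Each pole contributes −20 dB/decade at high frequency; each zero contributes +20 dB/decade.
Net: 0 zero(s) − 3 pole(s) → -60 dB/decade.

-60 dB/decade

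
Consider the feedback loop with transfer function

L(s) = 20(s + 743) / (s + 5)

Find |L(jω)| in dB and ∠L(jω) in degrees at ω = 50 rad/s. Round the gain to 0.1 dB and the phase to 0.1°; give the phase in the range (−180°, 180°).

49.4 dB, -80.4°

At s = jω = j50:
zero (s+743): 743 + j50 → |·| = √(743²+50²) = √554549 ≈ 744.68, ∠ = arctan(50/743) ≈ 3.85°
pole (s+5): 5 + j50 → |·| = √(5²+50²) = √2525 ≈ 50.249, ∠ = arctan(50/5) ≈ 84.29°
|L| = 20 · 744.68 / 50.249 ≈ 296.4
Gain = 20 log₁₀(296.4) ≈ 49.44 dB
∠L = 3.85° − 84.29° = -80.44°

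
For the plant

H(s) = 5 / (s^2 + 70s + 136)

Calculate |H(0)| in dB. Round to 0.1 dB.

H(0) = 5 / 136 ≈ 0.036765
20 log₁₀(0.036765) ≈ -28.69 dB

-28.7 dB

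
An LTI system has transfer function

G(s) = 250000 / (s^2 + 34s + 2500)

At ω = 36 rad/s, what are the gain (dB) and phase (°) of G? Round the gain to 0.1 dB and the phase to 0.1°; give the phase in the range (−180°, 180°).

43.3 dB, -45.5°

At s = jω = j36:
quadratic: (j36)² + 34·j36 + 2500 = 1204 + j1224 → |·| ≈ 1716.9, ∠ ≈ 45.47°
|G| = 250000 / 1716.9 ≈ 145.61
Gain = 20 log₁₀(145.61) ≈ 43.26 dB
∠G = 0.00° − 45.47° = -45.47°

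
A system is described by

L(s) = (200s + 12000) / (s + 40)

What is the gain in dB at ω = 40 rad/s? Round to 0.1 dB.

Substitute s = j40:
Numerator: 200(j40) + 12000 = 12000 + j8000
Denominator: (j40) + 40 = 40 + j40
|N| = √(12000² + 8000²) ≈ 14422, ∠N ≈ 33.69°
|D| = √(40² + 40²) ≈ 56.569, ∠D ≈ 45.00°
|L| = 14422 / 56.569 ≈ 254.95
Gain = 20 log₁₀(254.95) ≈ 48.13 dB

48.1 dB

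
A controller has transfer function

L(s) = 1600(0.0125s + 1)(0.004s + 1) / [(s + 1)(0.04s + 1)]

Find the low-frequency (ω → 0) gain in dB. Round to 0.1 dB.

L(0) = 1600 · 1 / 1 = 1600
20 log₁₀(1600) ≈ 64.08 dB

64.1 dB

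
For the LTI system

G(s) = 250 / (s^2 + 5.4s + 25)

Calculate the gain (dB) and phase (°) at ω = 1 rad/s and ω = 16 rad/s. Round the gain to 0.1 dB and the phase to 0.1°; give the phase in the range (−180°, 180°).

ω = 1: 20.1 dB, -12.7°; ω = 16: 0.1 dB, -159.5°

At s = jω = j1:
quadratic: (j1)² + 5.4·j1 + 25 = 24 + j5.4 → |·| ≈ 24.6, ∠ ≈ 12.68°
|G| = 250 / 24.6 ≈ 10.163
Gain = 20 log₁₀(10.163) ≈ 20.14 dB
∠G = 0.00° − 12.68° = -12.68°

At s = jω = j16:
quadratic: (j16)² + 5.4·j16 + 25 = -231 + j86.4 → |·| ≈ 246.63, ∠ ≈ 159.49°
|G| = 250 / 246.63 ≈ 1.0137
Gain = 20 log₁₀(1.0137) ≈ 0.12 dB
∠G = 0.00° − 159.49° = -159.49°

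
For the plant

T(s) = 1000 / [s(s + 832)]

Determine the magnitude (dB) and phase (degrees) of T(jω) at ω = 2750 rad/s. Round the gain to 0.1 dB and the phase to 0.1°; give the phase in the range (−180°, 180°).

-78.0 dB, -163.2°

At s = jω = j2750:
pole (s+832): 832 + j2750 → |·| = √(832²+2750²) = √8254724 ≈ 2873.1, ∠ = arctan(2750/832) ≈ 73.17°
pole at origin: |s| = 2750, ∠ = 90.00° (in denominator)
|T| = 1000 / 7.901e+06 ≈ 0.00012657
Gain = 20 log₁₀(0.00012657) ≈ -77.95 dB
∠T = 0.00° − 163.17° = -163.17°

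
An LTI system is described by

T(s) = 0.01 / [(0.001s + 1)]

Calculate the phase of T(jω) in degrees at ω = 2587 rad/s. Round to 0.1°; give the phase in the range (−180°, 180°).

-68.9°

At ω = 2587 rad/s:
pole (1 + j2587·0.001) = 1 + j2.587 → |·| ≈ 2.7735, ∠ ≈ 68.87°
∠T = (0°) − (68.87°) = -68.87°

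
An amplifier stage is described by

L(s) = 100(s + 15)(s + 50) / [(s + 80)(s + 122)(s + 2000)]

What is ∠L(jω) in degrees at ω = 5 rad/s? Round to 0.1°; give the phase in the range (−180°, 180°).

At s = jω = j5:
zero (s+15): 15 + j5 → |·| = √(15²+5²) = √250 ≈ 15.811, ∠ = arctan(5/15) ≈ 18.43°
zero (s+50): 50 + j5 → |·| = √(50²+5²) = √2525 ≈ 50.249, ∠ = arctan(5/50) ≈ 5.71°
pole (s+80): 80 + j5 → |·| = √(80²+5²) = √6425 ≈ 80.156, ∠ = arctan(5/80) ≈ 3.58°
pole (s+122): 122 + j5 → |·| = √(122²+5²) = √14909 ≈ 122.1, ∠ = arctan(5/122) ≈ 2.35°
pole (s+2000): 2000 + j5 → |·| = √(2000²+5²) = √4000025 ≈ 2000, ∠ = arctan(5/2000) ≈ 0.14°
∠L = 24.14° − 6.07° = 18.07°

18.1°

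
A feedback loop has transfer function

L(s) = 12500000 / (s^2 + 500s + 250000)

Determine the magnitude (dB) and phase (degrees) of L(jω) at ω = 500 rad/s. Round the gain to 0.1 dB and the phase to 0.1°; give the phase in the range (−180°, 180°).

34.0 dB, -90.0°

At s = jω = j500:
quadratic: (j500)² + 500·j500 + 250000 = 0 + j250000 → |·| ≈ 2.5e+05, ∠ ≈ 90.00°
|L| = 12500000 / 2.5e+05 ≈ 50
Gain = 20 log₁₀(50) ≈ 33.98 dB
∠L = 0.00° − 90.00° = -90.00°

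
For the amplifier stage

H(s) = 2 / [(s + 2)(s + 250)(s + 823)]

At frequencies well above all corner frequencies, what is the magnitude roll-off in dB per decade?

-60 dB/decade

Each pole contributes −20 dB/decade at high frequency; each zero contributes +20 dB/decade.
Net: 0 zero(s) − 3 pole(s) → -60 dB/decade.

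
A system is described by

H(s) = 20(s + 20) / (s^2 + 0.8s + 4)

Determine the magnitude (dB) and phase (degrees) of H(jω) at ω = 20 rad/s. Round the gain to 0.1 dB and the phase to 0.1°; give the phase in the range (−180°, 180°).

3.1 dB, -132.7°

At s = jω = j20:
zero (s+20): 20 + j20 → |·| = √(20²+20²) = √800 ≈ 28.284, ∠ = arctan(20/20) ≈ 45.00°
quadratic: (j20)² + 0.8·j20 + 4 = -396 + j16 → |·| ≈ 396.32, ∠ ≈ 177.69°
|H| = 20 · 28.284 / 396.32 ≈ 1.4273
Gain = 20 log₁₀(1.4273) ≈ 3.09 dB
∠H = 45.00° − 177.69° = -132.69°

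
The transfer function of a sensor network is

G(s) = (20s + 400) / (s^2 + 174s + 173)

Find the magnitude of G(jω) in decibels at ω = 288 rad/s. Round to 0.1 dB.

Substitute s = j288:
Numerator: 20(j288) + 400 = 400 + j5760
Denominator: (j288)^2 + 174(j288) + 173 = -82771 + j50112
|N| = √(400² + 5760²) ≈ 5773.9, ∠N ≈ 86.03°
|D| = √(82771² + 50112²) ≈ 96759, ∠D ≈ 148.81°
|G| = 5773.9 / 96759 ≈ 0.059673
Gain = 20 log₁₀(0.059673) ≈ -24.48 dB

-24.5 dB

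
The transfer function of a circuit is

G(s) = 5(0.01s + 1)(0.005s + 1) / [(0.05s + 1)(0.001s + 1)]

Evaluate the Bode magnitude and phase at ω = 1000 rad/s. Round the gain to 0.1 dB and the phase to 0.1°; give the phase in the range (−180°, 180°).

11.2 dB, 29.1°

At ω = 1000 rad/s:
zero (1 + j1000·0.01) = 1 + j10 → |·| ≈ 10.05, ∠ ≈ 84.29°
zero (1 + j1000·0.005) = 1 + j5 → |·| ≈ 5.099, ∠ ≈ 78.69°
pole (1 + j1000·0.05) = 1 + j50 → |·| ≈ 50.01, ∠ ≈ 88.85°
pole (1 + j1000·0.001) = 1 + j1 → |·| ≈ 1.4142, ∠ ≈ 45.00°
|G| = 5 · 10.05 · 5.099 / (50.01 · 1.4142) ≈ 3.6229
Gain = 20 log₁₀(3.6229) ≈ 11.18 dB
∠G = (84.29° + 78.69°) − (88.85° + 45.00°) = 29.13°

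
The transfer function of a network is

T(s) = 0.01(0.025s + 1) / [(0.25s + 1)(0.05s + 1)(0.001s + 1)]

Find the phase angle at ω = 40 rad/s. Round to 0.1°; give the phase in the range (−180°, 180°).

-105.0°

At ω = 40 rad/s:
zero (1 + j40·0.025) = 1 + j1 → |·| ≈ 1.4142, ∠ ≈ 45.00°
pole (1 + j40·0.25) = 1 + j10 → |·| ≈ 10.05, ∠ ≈ 84.29°
pole (1 + j40·0.05) = 1 + j2 → |·| ≈ 2.2361, ∠ ≈ 63.43°
pole (1 + j40·0.001) = 1 + j0.04 → |·| ≈ 1.0008, ∠ ≈ 2.29°
∠T = (45.00°) − (84.29° + 63.43° + 2.29°) = -105.01°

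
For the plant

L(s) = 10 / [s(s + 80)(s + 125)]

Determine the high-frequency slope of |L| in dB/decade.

Each pole contributes −20 dB/decade at high frequency; each zero contributes +20 dB/decade.
Net: 0 zero(s) − 3 pole(s) → -60 dB/decade.

-60 dB/decade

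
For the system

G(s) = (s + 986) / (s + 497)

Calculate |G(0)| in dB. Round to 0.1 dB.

G(0) = 1·986 / (497) ≈ 1.9839
20 log₁₀(1.9839) ≈ 5.95 dB

6.0 dB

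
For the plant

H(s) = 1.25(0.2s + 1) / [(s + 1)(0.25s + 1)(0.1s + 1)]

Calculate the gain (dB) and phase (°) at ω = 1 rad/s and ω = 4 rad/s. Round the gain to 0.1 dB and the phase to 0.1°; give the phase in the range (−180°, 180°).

At ω = 1 rad/s:
zero (1 + j1·0.2) = 1 + j0.2 → |·| ≈ 1.0198, ∠ ≈ 11.31°
pole (1 + j1·1) = 1 + j1 → |·| ≈ 1.4142, ∠ ≈ 45.00°
pole (1 + j1·0.25) = 1 + j0.25 → |·| ≈ 1.0308, ∠ ≈ 14.04°
pole (1 + j1·0.1) = 1 + j0.1 → |·| ≈ 1.005, ∠ ≈ 5.71°
|H| = 1.25 · 1.0198 / (1.4142 · 1.0308 · 1.005) ≈ 0.87011
Gain = 20 log₁₀(0.87011) ≈ -1.21 dB
∠H = (11.31°) − (45.00° + 14.04° + 5.71°) = -53.44°

At ω = 4 rad/s:
zero (1 + j4·0.2) = 1 + j0.8 → |·| ≈ 1.2806, ∠ ≈ 38.66°
pole (1 + j4·1) = 1 + j4 → |·| ≈ 4.1231, ∠ ≈ 75.96°
pole (1 + j4·0.25) = 1 + j1 → |·| ≈ 1.4142, ∠ ≈ 45.00°
pole (1 + j4·0.1) = 1 + j0.4 → |·| ≈ 1.077, ∠ ≈ 21.80°
|H| = 1.25 · 1.2806 / (4.1231 · 1.4142 · 1.077) ≈ 0.2549
Gain = 20 log₁₀(0.2549) ≈ -11.87 dB
∠H = (38.66°) − (75.96° + 45.00° + 21.80°) = -104.10°

ω = 1: -1.2 dB, -53.4°; ω = 4: -11.9 dB, -104.1°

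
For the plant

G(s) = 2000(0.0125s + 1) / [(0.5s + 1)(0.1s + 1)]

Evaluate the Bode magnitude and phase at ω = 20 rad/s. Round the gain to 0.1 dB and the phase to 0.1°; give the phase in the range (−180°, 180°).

At ω = 20 rad/s:
zero (1 + j20·0.0125) = 1 + j0.25 → |·| ≈ 1.0308, ∠ ≈ 14.04°
pole (1 + j20·0.5) = 1 + j10 → |·| ≈ 10.05, ∠ ≈ 84.29°
pole (1 + j20·0.1) = 1 + j2 → |·| ≈ 2.2361, ∠ ≈ 63.43°
|G| = 2000 · 1.0308 / (10.05 · 2.2361) ≈ 91.738
Gain = 20 log₁₀(91.738) ≈ 39.25 dB
∠G = (14.04°) − (84.29° + 63.43°) = -133.68°

39.3 dB, -133.7°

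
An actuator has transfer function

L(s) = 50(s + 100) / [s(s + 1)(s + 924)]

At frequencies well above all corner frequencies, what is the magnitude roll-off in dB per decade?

Each pole contributes −20 dB/decade at high frequency; each zero contributes +20 dB/decade.
Net: 1 zero(s) − 3 pole(s) → -40 dB/decade.

-40 dB/decade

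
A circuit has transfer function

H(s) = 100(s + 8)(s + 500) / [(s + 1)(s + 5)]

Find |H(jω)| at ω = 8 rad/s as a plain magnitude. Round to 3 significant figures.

7.44e+03

At s = jω = j8:
zero (s+8): 8 + j8 → |·| = √(8²+8²) = √128 ≈ 11.314, ∠ = arctan(8/8) ≈ 45.00°
zero (s+500): 500 + j8 → |·| = √(500²+8²) = √250064 ≈ 500.06, ∠ = arctan(8/500) ≈ 0.92°
pole (s+1): 1 + j8 → |·| = √(1²+8²) = √65 ≈ 8.0623, ∠ = arctan(8/1) ≈ 82.87°
pole (s+5): 5 + j8 → |·| = √(5²+8²) = √89 ≈ 9.434, ∠ = arctan(8/5) ≈ 57.99°
|H| = 100 · 5657.7 / 76.06 ≈ 7438.5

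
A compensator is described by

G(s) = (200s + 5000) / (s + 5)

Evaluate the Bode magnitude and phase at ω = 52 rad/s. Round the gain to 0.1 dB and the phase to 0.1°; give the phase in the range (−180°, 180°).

46.9 dB, -20.2°

Substitute s = j52:
Numerator: 200(j52) + 5000 = 5000 + j10400
Denominator: (j52) + 5 = 5 + j52
|N| = √(5000² + 10400²) ≈ 11539, ∠N ≈ 64.32°
|D| = √(5² + 52²) ≈ 52.24, ∠D ≈ 84.51°
|G| = 11539 / 52.24 ≈ 220.88
Gain = 20 log₁₀(220.88) ≈ 46.88 dB
∠G = 64.32° − 84.51° = -20.19°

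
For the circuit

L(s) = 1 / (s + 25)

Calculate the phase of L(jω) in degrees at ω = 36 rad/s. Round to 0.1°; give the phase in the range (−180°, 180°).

-55.2°

At s = jω = j36:
pole (s+25): 25 + j36 → |·| = √(25²+36²) = √1921 ≈ 43.829, ∠ = arctan(36/25) ≈ 55.22°
∠L = 0.00° − 55.22° = -55.22°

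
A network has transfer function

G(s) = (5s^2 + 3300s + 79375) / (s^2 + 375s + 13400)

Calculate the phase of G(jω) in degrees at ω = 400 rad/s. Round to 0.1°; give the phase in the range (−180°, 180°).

Substitute s = j400:
Numerator: 5(j400)^2 + 3300(j400) + 79375 = -720625 + j1320000
Denominator: (j400)^2 + 375(j400) + 13400 = -146600 + j150000
|N| = √(720625² + 1320000²) ≈ 1.5039e+06, ∠N ≈ 118.63°
|D| = √(146600² + 150000²) ≈ 2.0974e+05, ∠D ≈ 134.34°
∠G = 118.63° − 134.34° = -15.71°

-15.7°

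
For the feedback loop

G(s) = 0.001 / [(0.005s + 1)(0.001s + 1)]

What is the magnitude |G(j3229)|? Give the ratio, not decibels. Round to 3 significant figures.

1.83e-05

At ω = 3229 rad/s:
pole (1 + j3229·0.005) = 1 + j16.145 → |·| ≈ 16.176, ∠ ≈ 86.46°
pole (1 + j3229·0.001) = 1 + j3.229 → |·| ≈ 3.3803, ∠ ≈ 72.79°
|G| = 0.001 · 1 / (16.176 · 3.3803) ≈ 1.8288e-05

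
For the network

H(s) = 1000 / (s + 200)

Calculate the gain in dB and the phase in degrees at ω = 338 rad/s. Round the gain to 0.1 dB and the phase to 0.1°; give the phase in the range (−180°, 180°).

At s = jω = j338:
pole (s+200): 200 + j338 → |·| = √(200²+338²) = √154244 ≈ 392.74, ∠ = arctan(338/200) ≈ 59.39°
|H| = 1000 / 392.74 ≈ 2.5462
Gain = 20 log₁₀(2.5462) ≈ 8.12 dB
∠H = 0.00° − 59.39° = -59.39°

8.1 dB, -59.4°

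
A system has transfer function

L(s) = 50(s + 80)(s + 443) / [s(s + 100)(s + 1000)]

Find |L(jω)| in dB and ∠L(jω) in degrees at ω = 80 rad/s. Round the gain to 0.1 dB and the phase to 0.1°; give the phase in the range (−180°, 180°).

At s = jω = j80:
zero (s+80): 80 + j80 → |·| = √(80²+80²) = √12800 ≈ 113.14, ∠ = arctan(80/80) ≈ 45.00°
zero (s+443): 443 + j80 → |·| = √(443²+80²) = √202649 ≈ 450.17, ∠ = arctan(80/443) ≈ 10.24°
pole (s+100): 100 + j80 → |·| = √(100²+80²) = √16400 ≈ 128.06, ∠ = arctan(80/100) ≈ 38.66°
pole (s+1000): 1000 + j80 → |·| = √(1000²+80²) = √1006400 ≈ 1003.2, ∠ = arctan(80/1000) ≈ 4.57°
pole at origin: |s| = 80, ∠ = 90.00° (in denominator)
|L| = 50 · 50932 / 1.0278e+07 ≈ 0.24777
Gain = 20 log₁₀(0.24777) ≈ -12.12 dB
∠L = 55.24° − 133.23° = -77.99°

-12.1 dB, -78.0°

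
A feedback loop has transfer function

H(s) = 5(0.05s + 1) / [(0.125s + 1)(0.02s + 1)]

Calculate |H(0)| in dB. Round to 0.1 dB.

H(0) = 5 · 1 / 1 = 5
20 log₁₀(5) ≈ 13.98 dB

14.0 dB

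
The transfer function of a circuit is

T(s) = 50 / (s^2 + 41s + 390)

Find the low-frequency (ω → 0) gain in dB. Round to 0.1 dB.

-17.8 dB

T(0) = 50 / 390 ≈ 0.12821
20 log₁₀(0.12821) ≈ -17.84 dB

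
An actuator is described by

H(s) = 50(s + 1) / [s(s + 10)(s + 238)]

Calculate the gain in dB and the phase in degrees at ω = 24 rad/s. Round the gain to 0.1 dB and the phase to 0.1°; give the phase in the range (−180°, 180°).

-41.9 dB, -75.5°

At s = jω = j24:
zero (s+1): 1 + j24 → |·| = √(1²+24²) = √577 ≈ 24.021, ∠ = arctan(24/1) ≈ 87.61°
pole (s+10): 10 + j24 → |·| = √(10²+24²) = √676 ≈ 26, ∠ = arctan(24/10) ≈ 67.38°
pole (s+238): 238 + j24 → |·| = √(238²+24²) = √57220 ≈ 239.21, ∠ = arctan(24/238) ≈ 5.76°
pole at origin: |s| = 24, ∠ = 90.00° (in denominator)
|H| = 50 · 24.021 / 1.4927e+05 ≈ 0.0080462
Gain = 20 log₁₀(0.0080462) ≈ -41.89 dB
∠H = 87.61° − 163.14° = -75.53°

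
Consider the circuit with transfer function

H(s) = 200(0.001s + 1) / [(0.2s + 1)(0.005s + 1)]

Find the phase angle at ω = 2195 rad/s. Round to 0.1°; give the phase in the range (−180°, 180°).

-109.2°

At ω = 2195 rad/s:
zero (1 + j2195·0.001) = 1 + j2.195 → |·| ≈ 2.4121, ∠ ≈ 65.51°
pole (1 + j2195·0.2) = 1 + j439 → |·| ≈ 439, ∠ ≈ 89.87°
pole (1 + j2195·0.005) = 1 + j10.975 → |·| ≈ 11.02, ∠ ≈ 84.79°
∠H = (65.51°) − (89.87° + 84.79°) = -109.15°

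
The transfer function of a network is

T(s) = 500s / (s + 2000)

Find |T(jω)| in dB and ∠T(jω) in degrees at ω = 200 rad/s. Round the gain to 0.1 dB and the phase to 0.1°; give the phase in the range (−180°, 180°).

33.9 dB, 84.3°

At s = jω = j200:
zero at origin: s = j200 → |·| = 200, ∠ = 90.00°
pole (s+2000): 2000 + j200 → |·| = √(2000²+200²) = √4040000 ≈ 2010, ∠ = arctan(200/2000) ≈ 5.71°
|T| = 500 · 200 / 2010 ≈ 49.751
Gain = 20 log₁₀(49.751) ≈ 33.94 dB
∠T = 90.00° − 5.71° = 84.29°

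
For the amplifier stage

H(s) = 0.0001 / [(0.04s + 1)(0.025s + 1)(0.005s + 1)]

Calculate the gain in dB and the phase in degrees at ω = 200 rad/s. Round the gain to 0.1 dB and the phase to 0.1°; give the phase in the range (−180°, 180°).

At ω = 200 rad/s:
pole (1 + j200·0.04) = 1 + j8 → |·| ≈ 8.0623, ∠ ≈ 82.87°
pole (1 + j200·0.025) = 1 + j5 → |·| ≈ 5.099, ∠ ≈ 78.69°
pole (1 + j200·0.005) = 1 + j1 → |·| ≈ 1.4142, ∠ ≈ 45.00°
|H| = 0.0001 · 1 / (8.0623 · 5.099 · 1.4142) ≈ 1.7201e-06
Gain = 20 log₁₀(1.7201e-06) ≈ -115.29 dB
∠H = (0°) − (82.87° + 78.69° + 45.00°) = -206.56° ≡ 153.44° (principal value)

-115.3 dB, 153.4°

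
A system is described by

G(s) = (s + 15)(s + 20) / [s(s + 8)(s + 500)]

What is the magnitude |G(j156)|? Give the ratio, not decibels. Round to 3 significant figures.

0.00193

At s = jω = j156:
zero (s+15): 15 + j156 → |·| = √(15²+156²) = √24561 ≈ 156.72, ∠ = arctan(156/15) ≈ 84.51°
zero (s+20): 20 + j156 → |·| = √(20²+156²) = √24736 ≈ 157.28, ∠ = arctan(156/20) ≈ 82.69°
pole (s+8): 8 + j156 → |·| = √(8²+156²) = √24400 ≈ 156.2, ∠ = arctan(156/8) ≈ 87.06°
pole (s+500): 500 + j156 → |·| = √(500²+156²) = √274336 ≈ 523.77, ∠ = arctan(156/500) ≈ 17.33°
pole at origin: |s| = 156, ∠ = 90.00° (in denominator)
|G| = 1 · 24649 / 1.2763e+07 ≈ 0.0019313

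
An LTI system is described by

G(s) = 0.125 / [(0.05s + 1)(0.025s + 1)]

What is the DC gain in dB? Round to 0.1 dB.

-18.1 dB

G(0) = 0.125 · 1 / 1 = 0.125
20 log₁₀(0.125) ≈ -18.06 dB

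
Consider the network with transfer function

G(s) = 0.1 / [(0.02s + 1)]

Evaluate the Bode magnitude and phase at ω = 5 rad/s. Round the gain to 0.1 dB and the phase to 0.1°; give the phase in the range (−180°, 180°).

At ω = 5 rad/s:
pole (1 + j5·0.02) = 1 + j0.1 → |·| ≈ 1.005, ∠ ≈ 5.71°
|G| = 0.1 · 1 / (1.005) ≈ 0.099502
Gain = 20 log₁₀(0.099502) ≈ -20.04 dB
∠G = (0°) − (5.71°) = -5.71°

-20.0 dB, -5.7°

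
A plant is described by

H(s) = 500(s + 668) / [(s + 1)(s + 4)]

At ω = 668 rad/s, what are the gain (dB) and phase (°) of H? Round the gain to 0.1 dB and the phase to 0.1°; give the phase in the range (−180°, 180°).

At s = jω = j668:
zero (s+668): 668 + j668 → |·| = √(668²+668²) = √892448 ≈ 944.69, ∠ = arctan(668/668) ≈ 45.00°
pole (s+1): 1 + j668 → |·| = √(1²+668²) = √446225 ≈ 668, ∠ = arctan(668/1) ≈ 89.91°
pole (s+4): 4 + j668 → |·| = √(4²+668²) = √446240 ≈ 668.01, ∠ = arctan(668/4) ≈ 89.66°
|H| = 500 · 944.69 / 4.4623e+05 ≈ 1.0585
Gain = 20 log₁₀(1.0585) ≈ 0.49 dB
∠H = 45.00° − 179.57° = -134.57°

0.5 dB, -134.6°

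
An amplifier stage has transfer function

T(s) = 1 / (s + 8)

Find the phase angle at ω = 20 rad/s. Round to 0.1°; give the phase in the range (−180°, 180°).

Substitute s = j20:
Numerator: 1 = 1 + j0
Denominator: (j20) + 8 = 8 + j20
|N| = √(1² + 0²) ≈ 1, ∠N ≈ 0.00°
|D| = √(8² + 20²) ≈ 21.541, ∠D ≈ 68.20°
∠T = 0.00° − 68.20° = -68.20°

-68.2°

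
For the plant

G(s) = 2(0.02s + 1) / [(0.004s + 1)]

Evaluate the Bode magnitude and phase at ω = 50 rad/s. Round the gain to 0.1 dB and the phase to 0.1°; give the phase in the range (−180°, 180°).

At ω = 50 rad/s:
zero (1 + j50·0.02) = 1 + j1 → |·| ≈ 1.4142, ∠ ≈ 45.00°
pole (1 + j50·0.004) = 1 + j0.2 → |·| ≈ 1.0198, ∠ ≈ 11.31°
|G| = 2 · 1.4142 / (1.0198) ≈ 2.7735
Gain = 20 log₁₀(2.7735) ≈ 8.86 dB
∠G = (45.00°) − (11.31°) = 33.69°

8.9 dB, 33.7°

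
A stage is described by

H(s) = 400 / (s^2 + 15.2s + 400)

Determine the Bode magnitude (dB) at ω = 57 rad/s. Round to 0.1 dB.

At s = jω = j57:
quadratic: (j57)² + 15.2·j57 + 400 = -2849 + j866.4 → |·| ≈ 2977.8, ∠ ≈ 163.09°
|H| = 400 / 2977.8 ≈ 0.13433
Gain = 20 log₁₀(0.13433) ≈ -17.44 dB

-17.4 dB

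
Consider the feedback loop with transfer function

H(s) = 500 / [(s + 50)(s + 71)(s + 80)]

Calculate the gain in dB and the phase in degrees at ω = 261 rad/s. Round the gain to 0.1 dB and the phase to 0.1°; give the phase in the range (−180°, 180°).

At s = jω = j261:
pole (s+50): 50 + j261 → |·| = √(50²+261²) = √70621 ≈ 265.75, ∠ = arctan(261/50) ≈ 79.16°
pole (s+71): 71 + j261 → |·| = √(71²+261²) = √73162 ≈ 270.48, ∠ = arctan(261/71) ≈ 74.78°
pole (s+80): 80 + j261 → |·| = √(80²+261²) = √74521 ≈ 272.99, ∠ = arctan(261/80) ≈ 72.96°
|H| = 500 / 1.9623e+07 ≈ 2.548e-05
Gain = 20 log₁₀(2.548e-05) ≈ -91.88 dB
∠H = 0.00° − 226.90° = -226.90° ≡ 133.10° (principal value)

-91.9 dB, 133.1°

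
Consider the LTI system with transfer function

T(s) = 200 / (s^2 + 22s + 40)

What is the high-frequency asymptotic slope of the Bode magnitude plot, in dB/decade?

-40 dB/decade

Each pole contributes −20 dB/decade at high frequency; each zero contributes +20 dB/decade.
Net: 0 zero(s) − 2 pole(s) → -40 dB/decade.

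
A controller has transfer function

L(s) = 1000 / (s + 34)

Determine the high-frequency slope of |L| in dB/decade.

Each pole contributes −20 dB/decade at high frequency; each zero contributes +20 dB/decade.
Net: 0 zero(s) − 1 pole(s) → -20 dB/decade.

-20 dB/decade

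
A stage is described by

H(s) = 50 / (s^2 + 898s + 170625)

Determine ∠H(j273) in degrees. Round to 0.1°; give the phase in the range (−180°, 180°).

-68.6°

Substitute s = j273:
Numerator: 50 = 50 + j0
Denominator: (j273)^2 + 898(j273) + 170625 = 96096 + j245154
|N| = √(50² + 0²) ≈ 50, ∠N ≈ 0.00°
|D| = √(96096² + 245154²) ≈ 2.6332e+05, ∠D ≈ 68.60°
∠H = 0.00° − 68.60° = -68.60°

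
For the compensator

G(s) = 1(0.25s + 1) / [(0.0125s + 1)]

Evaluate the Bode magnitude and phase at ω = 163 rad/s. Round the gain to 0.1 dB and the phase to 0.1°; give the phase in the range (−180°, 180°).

At ω = 163 rad/s:
zero (1 + j163·0.25) = 1 + j40.75 → |·| ≈ 40.762, ∠ ≈ 88.59°
pole (1 + j163·0.0125) = 1 + j2.0375 → |·| ≈ 2.2697, ∠ ≈ 63.86°
|G| = 1 · 40.762 / (2.2697) ≈ 17.959
Gain = 20 log₁₀(17.959) ≈ 25.09 dB
∠G = (88.59°) − (63.86°) = 24.73°

25.1 dB, 24.7°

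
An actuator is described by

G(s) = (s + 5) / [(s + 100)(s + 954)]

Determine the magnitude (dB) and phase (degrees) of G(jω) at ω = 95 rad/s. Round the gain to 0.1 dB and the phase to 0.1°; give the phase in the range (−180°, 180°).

At s = jω = j95:
zero (s+5): 5 + j95 → |·| = √(5²+95²) = √9050 ≈ 95.131, ∠ = arctan(95/5) ≈ 86.99°
pole (s+100): 100 + j95 → |·| = √(100²+95²) = √19025 ≈ 137.93, ∠ = arctan(95/100) ≈ 43.53°
pole (s+954): 954 + j95 → |·| = √(954²+95²) = √919141 ≈ 958.72, ∠ = arctan(95/954) ≈ 5.69°
|G| = 1 · 95.131 / 1.3224e+05 ≈ 0.00071938
Gain = 20 log₁₀(0.00071938) ≈ -62.86 dB
∠G = 86.99° − 49.22° = 37.77°

-62.9 dB, 37.8°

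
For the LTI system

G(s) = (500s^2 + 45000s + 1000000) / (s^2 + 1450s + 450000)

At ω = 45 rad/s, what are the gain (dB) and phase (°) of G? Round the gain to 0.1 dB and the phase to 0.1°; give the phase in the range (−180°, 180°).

13.0 dB, 82.1°

Substitute s = j45:
Numerator: 500(j45)^2 + 45000(j45) + 1000000 = -12500 + j2025000
Denominator: (j45)^2 + 1450(j45) + 450000 = 447975 + j65250
|N| = √(12500² + 2025000²) ≈ 2.025e+06, ∠N ≈ 90.35°
|D| = √(447975² + 65250²) ≈ 4.527e+05, ∠D ≈ 8.29°
|G| = 2.025e+06 / 4.527e+05 ≈ 4.4732
Gain = 20 log₁₀(4.4732) ≈ 13.01 dB
∠G = 90.35° − 8.29° = 82.06°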